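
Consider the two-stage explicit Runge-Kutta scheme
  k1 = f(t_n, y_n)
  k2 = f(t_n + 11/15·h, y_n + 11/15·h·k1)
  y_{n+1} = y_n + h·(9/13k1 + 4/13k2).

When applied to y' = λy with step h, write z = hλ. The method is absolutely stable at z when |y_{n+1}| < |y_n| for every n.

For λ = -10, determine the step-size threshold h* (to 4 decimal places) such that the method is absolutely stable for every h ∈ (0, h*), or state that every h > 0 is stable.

(-4.4318,0); λ=-10 ⇒ h* = (195/44)/10 = 0.4432.

Test eqn y'=λy, z=hλ:
  k1=λy_n ⇒ h·k1=z·y_n;  k2=λ(1+11/15z)y_n ⇒ h·k2=z(1+11/15z)y_n
  y_{n+1}/y_n = 1 + 9/13z + 4/13z(1+11/15z) = 1 + z + 44/195z²
  R(z) = 1 + z + 44/195z².

Find x<0 with |R(x)|<1.
x=-1.45: |R|=0.0244
R=1: x+44/195x²=0 ⇒ x=−195/44=-4.4318; min R=1−1/(4·44/195)=-0.1080>−1
Confirm numerically:
  x=-3.786: |R|=0.44829 <1
  x=-3.085: |R|=0.06248 <1
  x=-1.874: |R|=0.08158 <1
  x=-4.990: |R|=1.62848 >1
  x=-4.604: |R|=1.17887 >1
So |R|<1 on (-4.4318, 0).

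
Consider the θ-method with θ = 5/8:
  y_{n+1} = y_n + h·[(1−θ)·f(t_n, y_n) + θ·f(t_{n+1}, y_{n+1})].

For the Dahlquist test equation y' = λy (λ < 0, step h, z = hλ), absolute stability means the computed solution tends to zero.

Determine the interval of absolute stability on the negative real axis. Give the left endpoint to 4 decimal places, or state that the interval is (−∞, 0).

Test eqn y'=λy, z=hλ:
  y_{n+1} = y_n + z·[3/8·y_n + 5/8·y_{n+1}] ⇒ (1 − 5/8z)y_{n+1} = (1 + 3/8z)y_n
  Hence R(z) = (1 + 3/8z)/(1 − 5/8z).

Need |R(x)|<1, x<0.
x=-0.71: |R|=0.5082
x=-2: |R|=0.1111
x=-10: |R|=0.3793
x=-100: |R|=0.5748
θ=5/8≥1/2 ⇒ |1+3/8x|<|1−5/8x| ∀x<0 ⇒ unbounded interval.

(−∞, 0) — no finite endpoint.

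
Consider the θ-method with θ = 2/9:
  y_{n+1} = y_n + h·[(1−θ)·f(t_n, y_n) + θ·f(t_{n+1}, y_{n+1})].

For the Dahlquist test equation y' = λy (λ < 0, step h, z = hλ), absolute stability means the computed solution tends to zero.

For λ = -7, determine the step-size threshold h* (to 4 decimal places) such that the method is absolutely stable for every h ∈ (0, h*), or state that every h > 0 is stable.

(-3.6000,0); λ=-7 ⇒ h* = (18/5)/7 = 0.5143.

On y'=λy, z=hλ:
  y_{n+1} = y_n + z·[7/9·y_n + 2/9·y_{n+1}] ⇒ (1 − 2/9z)y_{n+1} = (1 + 7/9z)y_n
  so R(z) = (1 + 7/9z)/(1 − 2/9z).

Boundary: |R(x)|=1, x<0.
x=-0.33: |R|=0.6925
R=−1: 1+7/9x = −1+2/9x ⇒ -5/9x=2 ⇒ x=2/(-5/9)=-3.6000
Confirm numerically:
  x=-2.669: |R|=0.67534 <1
  x=-2.161: |R|=0.45992 <1
  x=-2.097: |R|=0.43042 <1
  x=-1.800: |R|=0.28571 <1
  x=-3.942: |R|=1.10128 >1
  x=-3.908: |R|=1.09158 >1
So |R|<1 on (-3.6000, 0).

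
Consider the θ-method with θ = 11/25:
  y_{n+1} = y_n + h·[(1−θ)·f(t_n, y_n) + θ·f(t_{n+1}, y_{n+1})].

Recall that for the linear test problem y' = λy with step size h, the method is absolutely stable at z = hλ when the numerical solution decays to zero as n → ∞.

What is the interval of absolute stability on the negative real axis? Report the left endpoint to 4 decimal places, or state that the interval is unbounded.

z∈(-16.6667,0).

With y'=λy (z=hλ):
  y_{n+1} = y_n + z·[14/25·y_n + 11/25·y_{n+1}] ⇒ (1 − 11/25z)y_{n+1} = (1 + 14/25z)y_n
  R(z) = (1 + 14/25z)/(1 − 11/25z).

Need |R(x)|<1, x<0.
x=-0.96: |R|=0.3251
R=−1: 1+14/25x = −1+11/25x ⇒ -3/25x=2 ⇒ x=2/(-3/25)=-16.6667
Confirm numerically:
  x=-15.097: |R|=0.97535 <1
  x=-14.947: |R|=0.97276 <1
  x=-13.823: |R|=0.95182 <1
  x=-11.621: |R|=0.90096 <1
  x=-17.001: |R|=1.00473 >1
  x=-16.912: |R|=1.00349 >1
  x=-16.752: |R|=1.00122 >1
Stable set (-16.6667, 0).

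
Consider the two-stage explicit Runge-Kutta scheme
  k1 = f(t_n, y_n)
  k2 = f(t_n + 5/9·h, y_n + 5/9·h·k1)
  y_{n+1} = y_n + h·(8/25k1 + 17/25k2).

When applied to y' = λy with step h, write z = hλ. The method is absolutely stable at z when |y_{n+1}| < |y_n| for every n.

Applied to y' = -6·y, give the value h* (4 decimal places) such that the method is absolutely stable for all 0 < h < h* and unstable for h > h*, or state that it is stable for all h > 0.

Set f=λy, z=hλ:
  k1=λy_n ⇒ h·k1=z·y_n;  k2=λ(1+5/9z)y_n ⇒ h·k2=z(1+5/9z)y_n
  y_{n+1}/y_n = 1 + 8/25z + 17/25z(1+5/9z) = 1 + z + 17/45z²
  so R(z) = 1 + z + 17/45z².

Find x<0 with |R(x)|<1.
x=-1.61: |R|=0.3692
R=1: x+17/45x²=0 ⇒ x=−45/17=-2.6471; min R=1−1/(4·17/45)=0.3382>−1
Confirm numerically:
  x=-2.229: |R|=0.64797 <1
  x=-2.046: |R|=0.53542 <1
  x=-1.135: |R|=0.35166 <1
  x=-2.911: |R|=1.29026 >1
  x=-2.866: |R|=1.23705 >1
  x=-2.847: |R|=1.21504 >1
Stable set (-2.6471, 0).

(-2.6471,0); λ=-6 ⇒ h* = (45/17)/6 = 0.4412.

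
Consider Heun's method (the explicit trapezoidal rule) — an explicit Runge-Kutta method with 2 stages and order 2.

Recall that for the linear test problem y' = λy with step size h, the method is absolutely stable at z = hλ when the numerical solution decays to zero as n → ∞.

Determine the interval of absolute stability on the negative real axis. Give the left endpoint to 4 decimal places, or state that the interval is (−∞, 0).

With y'=λy (z=hλ):
  order 2, 2-stage ⇒ R(z)=1+z+z^2/2
  (e.g. R(-1.06)=0.50180, |R|=0.50180)

Solve |R(x)|<1 on ℝ⁻.
x=-1.06: |R|=0.5018
|R(-2.37)|=1.4385 |R(-1.7)|=0.7450 |R(-1.29)|=0.5421
Bisect:
  x_lo=-2.8682 |R|=2.2450  x_hi=-0.3593 |R|=0.7053
  mid=-1.61373 |R|=0.68833 →hi
  mid=-2.24095 |R|=1.26998 →lo
  mid=-1.92734 |R|=0.92998 →hi
  mid=-2.08415 |R|=1.08769 →lo
  mid=-2.00575 |R|=1.00576 →lo
  mid=-1.96654 |R|=0.96710 →hi
  mid=-1.98615 |R|=0.98624 →hi
  ...
  [-2.00008,-1.99993] ⇒ x*=-2.0000
Stable set (-2.0000, 0).

(-2.0000, 0).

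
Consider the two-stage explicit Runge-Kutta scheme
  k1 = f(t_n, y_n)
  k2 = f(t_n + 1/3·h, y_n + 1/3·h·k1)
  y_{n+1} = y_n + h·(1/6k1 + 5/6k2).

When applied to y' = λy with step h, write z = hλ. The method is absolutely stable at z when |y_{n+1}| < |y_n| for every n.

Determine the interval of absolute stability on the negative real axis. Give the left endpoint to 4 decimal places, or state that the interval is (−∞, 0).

(-3.6000, 0).

With y'=λy (z=hλ):
  k1=λy_n ⇒ h·k1=z·y_n;  k2=λ(1+1/3z)y_n ⇒ h·k2=z(1+1/3z)y_n
  y_{n+1}/y_n = 1 + 1/6z + 5/6z(1+1/3z) = 1 + z + 5/18z²
  R(z) = 1 + z + 5/18z².

Find x<0 with |R(x)|<1.
x=-0.37: |R|=0.6680
R=1: x+5/18x²=0 ⇒ x=−18/5=-3.6000; min R=1−1/(4·5/18)=0.1000>−1
Confirm numerically:
  x=-3.539: |R|=0.94003 <1
  x=-1.923: |R|=0.10420 <1
  x=-1.725: |R|=0.10156 <1
  x=-3.847: |R|=1.26395 >1
  x=-3.699: |R|=1.10172 >1
So |R|<1 on (-3.6000, 0).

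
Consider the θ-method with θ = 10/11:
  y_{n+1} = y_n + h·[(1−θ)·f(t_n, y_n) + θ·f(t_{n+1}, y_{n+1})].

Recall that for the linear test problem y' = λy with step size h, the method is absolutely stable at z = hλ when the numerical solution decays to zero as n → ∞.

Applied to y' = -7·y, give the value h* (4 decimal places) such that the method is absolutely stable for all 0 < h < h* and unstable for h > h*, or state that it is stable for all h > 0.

Test eqn y'=λy, z=hλ:
  y_{n+1} = y_n + z·[1/11·y_n + 10/11·y_{n+1}] ⇒ (1 − 10/11z)y_{n+1} = (1 + 1/11z)y_n
  R(z) = (1 + 1/11z)/(1 − 10/11z).

Need |R(x)|<1, x<0.
x=-0.34: |R|=0.7403
x=-2: |R|=0.2903
x=-10: |R|=0.0090
x=-100: |R|=0.0880
θ=10/11≥1/2 ⇒ |1+1/11x|<|1−10/11x| ∀x<0 ⇒ unbounded interval.

interval (−∞, 0). Any h>0 works for λ=-7.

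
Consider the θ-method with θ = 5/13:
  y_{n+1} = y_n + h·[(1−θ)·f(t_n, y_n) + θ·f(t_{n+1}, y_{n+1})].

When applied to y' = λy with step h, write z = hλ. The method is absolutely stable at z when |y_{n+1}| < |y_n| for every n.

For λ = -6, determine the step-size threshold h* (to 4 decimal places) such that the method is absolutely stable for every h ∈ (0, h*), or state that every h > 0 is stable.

(-8.6667,0); λ=-6 ⇒ h* = (26/3)/6 = 1.4444.

Set f=λy, z=hλ:
  y_{n+1} = y_n + z·[8/13·y_n + 5/13·y_{n+1}] ⇒ (1 − 5/13z)y_{n+1} = (1 + 8/13z)y_n
  R(z) = (1 + 8/13z)/(1 − 5/13z).

Solve |R(x)|<1 on ℝ⁻.
x=-1.29: |R|=0.1378
R=−1: 1+8/13x = −1+5/13x ⇒ -3/13x=2 ⇒ x=2/(-3/13)=-8.6667
Confirm numerically:
  x=-8.424: |R|=0.98679 <1
  x=-8.332: |R|=0.98163 <1
  x=-5.813: |R|=0.79648 <1
  x=-3.498: |R|=0.49144 <1
  x=-9.176: |R|=1.02595 >1
  x=-8.932: |R|=1.01381 >1
  x=-8.764: |R|=1.00514 >1
So |R|<1 on (-8.6667, 0).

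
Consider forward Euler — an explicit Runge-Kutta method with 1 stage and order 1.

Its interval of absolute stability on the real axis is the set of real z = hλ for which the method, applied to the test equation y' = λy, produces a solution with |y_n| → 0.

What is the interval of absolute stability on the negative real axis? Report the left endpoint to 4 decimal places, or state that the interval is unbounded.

(-2.0000, 0).

Test eqn y'=λy, z=hλ:
  order 1, 1-stage ⇒ R(z)=1+z
  (e.g. R(-0.83)=0.17000, |R|=0.17000)

Boundary: |R(x)|=1, x<0.
x=-0.83: |R|=0.1700
|R(-0.95)|=0.0500 |R(-0.76)|=0.2400 |R(-0.6)|=0.4000
Bisect:
  x_lo=-2.3037 |R|=1.3037  x_hi=-0.2290 |R|=0.7710
  mid=-1.26637 |R|=0.26637 →hi
  mid=-1.78505 |R|=0.78505 →hi
  mid=-2.04439 |R|=1.04439 →lo
  mid=-1.91472 |R|=0.91472 →hi
  mid=-1.97955 |R|=0.97955 →hi
  mid=-2.01197 |R|=1.01197 →lo
  mid=-1.99576 |R|=0.99576 →hi
  mid=-2.00387 |R|=1.00387 →lo
  mid=-1.99982 |R|=0.99982 →hi
  mid=-2.00184 |R|=1.00184 →lo
  ...
  [-2.00007,-1.99994] ⇒ x*=-2.0000
Stable set (-2.0000, 0).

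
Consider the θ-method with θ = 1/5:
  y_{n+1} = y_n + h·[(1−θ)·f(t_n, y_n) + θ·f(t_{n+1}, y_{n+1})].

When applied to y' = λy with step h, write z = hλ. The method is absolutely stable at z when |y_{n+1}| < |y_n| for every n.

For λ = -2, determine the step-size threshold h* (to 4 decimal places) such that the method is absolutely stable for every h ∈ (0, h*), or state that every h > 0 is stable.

Test eqn y'=λy, z=hλ:
  y_{n+1} = y_n + z·[4/5·y_n + 1/5·y_{n+1}] ⇒ (1 − 1/5z)y_{n+1} = (1 + 4/5z)y_n
  ⇒ R(z) = (1 + 4/5z)/(1 − 1/5z).

Boundary: |R(x)|=1, x<0.
x=-0.54: |R|=0.5126
R=−1: 1+4/5x = −1+1/5x ⇒ -3/5x=2 ⇒ x=2/(-3/5)=-3.3333
Confirm numerically:
  x=-3.276: |R|=0.97922 <1
  x=-3.266: |R|=0.97556 <1
  x=-3.216: |R|=0.95716 <1
  x=-1.768: |R|=0.30615 <1
  x=-3.566: |R|=1.08148 >1
  x=-3.528: |R|=1.06848 >1
  x=-3.431: |R|=1.03475 >1
Stable set (-3.3333, 0).

(-3.3333,0); λ=-2 ⇒ h* = (10/3)/2 = 1.6667.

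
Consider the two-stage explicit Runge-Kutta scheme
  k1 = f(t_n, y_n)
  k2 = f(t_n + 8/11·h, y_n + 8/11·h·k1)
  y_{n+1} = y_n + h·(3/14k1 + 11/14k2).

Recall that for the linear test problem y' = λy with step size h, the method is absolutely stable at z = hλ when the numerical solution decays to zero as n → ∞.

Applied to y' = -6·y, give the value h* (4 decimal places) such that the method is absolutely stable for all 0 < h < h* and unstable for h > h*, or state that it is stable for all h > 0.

Test eqn y'=λy, z=hλ:
  k1=λy_n ⇒ h·k1=z·y_n;  k2=λ(1+8/11z)y_n ⇒ h·k2=z(1+8/11z)y_n
  y_{n+1}/y_n = 1 + 3/14z + 11/14z(1+8/11z) = 1 + z + 4/7z²
  ⇒ R(z) = 1 + z + 4/7z².

Boundary: |R(x)|=1, x<0.
x=-1.02: |R|=0.5745
R=1: x+4/7x²=0 ⇒ x=−7/4=-1.7500; min R=1−1/(4·4/7)=0.5625>−1
Confirm numerically:
  x=-1.395: |R|=0.71701 <1
  x=-1.104: |R|=0.59247 <1
  x=-0.779: |R|=0.56777 <1
  x=-1.976: |R|=1.25519 >1
  x=-1.961: |R|=1.23644 >1
Stable set (-1.7500, 0).

(-1.7500,0); λ=-6 ⇒ h* = (7/4)/6 = 0.2917.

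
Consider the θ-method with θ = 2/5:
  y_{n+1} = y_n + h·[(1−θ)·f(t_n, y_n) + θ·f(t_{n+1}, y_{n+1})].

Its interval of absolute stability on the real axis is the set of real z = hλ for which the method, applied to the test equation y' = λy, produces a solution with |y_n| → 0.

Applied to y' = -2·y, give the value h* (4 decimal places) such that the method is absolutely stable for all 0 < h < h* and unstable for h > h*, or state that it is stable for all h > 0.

Test eqn y'=λy, z=hλ:
  y_{n+1} = y_n + z·[3/5·y_n + 2/5·y_{n+1}] ⇒ (1 − 2/5z)y_{n+1} = (1 + 3/5z)y_n
  R(z) = (1 + 3/5z)/(1 − 2/5z).

Find x<0 with |R(x)|<1.
x=-0.4: |R|=0.6552
R=−1: 1+3/5x = −1+2/5x ⇒ -1/5x=2 ⇒ x=2/(-1/5)=-10.0000
Confirm numerically:
  x=-9.855: |R|=0.99413 <1
  x=-6.857: |R|=0.83205 <1
  x=-5.397: |R|=0.70856 <1
  x=-10.575: |R|=1.02199 >1
  x=-10.512: |R|=1.01967 >1
  x=-10.461: |R|=1.01778 >1
Interval (-10.0000, 0).

(-10.0000,0); λ=-2 ⇒ h* = (10)/2 = 5.0000.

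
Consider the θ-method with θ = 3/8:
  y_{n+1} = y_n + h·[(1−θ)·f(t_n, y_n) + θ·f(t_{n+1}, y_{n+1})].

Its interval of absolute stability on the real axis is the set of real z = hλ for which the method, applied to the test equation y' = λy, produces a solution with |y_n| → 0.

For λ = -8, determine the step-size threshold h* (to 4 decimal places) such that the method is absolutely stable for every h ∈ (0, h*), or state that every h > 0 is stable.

Set f=λy, z=hλ:
  y_{n+1} = y_n + z·[5/8·y_n + 3/8·y_{n+1}] ⇒ (1 − 3/8z)y_{n+1} = (1 + 5/8z)y_n
  R(z) = (1 + 5/8z)/(1 − 3/8z).

Find x<0 with |R(x)|<1.
x=-1.14: |R|=0.2014
R=−1: 1+5/8x = −1+3/8x ⇒ -1/4x=2 ⇒ x=2/(-1/4)=-8.0000
Confirm numerically:
  x=-7.168: |R|=0.94360 <1
  x=-6.055: |R|=0.85133 <1
  x=-3.928: |R|=0.58835 <1
  x=-8.475: |R|=1.02842 >1
  x=-8.381: |R|=1.02299 >1
  x=-8.047: |R|=1.00292 >1
Stable set (-8.0000, 0).

(-8.0000,0); λ=-8 ⇒ h* = (8)/8 = 1.0000.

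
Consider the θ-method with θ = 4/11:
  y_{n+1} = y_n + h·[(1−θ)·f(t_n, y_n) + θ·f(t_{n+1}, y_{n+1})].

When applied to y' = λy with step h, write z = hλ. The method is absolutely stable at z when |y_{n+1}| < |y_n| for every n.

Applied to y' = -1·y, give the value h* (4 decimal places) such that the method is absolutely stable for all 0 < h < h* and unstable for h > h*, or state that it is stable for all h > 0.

With y'=λy (z=hλ):
  y_{n+1} = y_n + z·[7/11·y_n + 4/11·y_{n+1}] ⇒ (1 − 4/11z)y_{n+1} = (1 + 7/11z)y_n
  so R(z) = (1 + 7/11z)/(1 − 4/11z).

Need |R(x)|<1, x<0.
x=-0.74: |R|=0.4169
R=−1: 1+7/11x = −1+4/11x ⇒ -3/11x=2 ⇒ x=2/(-3/11)=-7.3333
Confirm numerically:
  x=-6.595: |R|=0.94074 <1
  x=-5.940: |R|=0.87975 <1
  x=-3.876: |R|=0.60866 <1
  x=-3.566: |R|=0.55264 <1
  x=-7.533: |R|=1.01456 >1
  x=-7.417: |R|=1.00617 >1
Interval (-7.3333, 0).

(-7.3333,0); λ=-1 ⇒ h* = (22/3)/1 = 7.3333.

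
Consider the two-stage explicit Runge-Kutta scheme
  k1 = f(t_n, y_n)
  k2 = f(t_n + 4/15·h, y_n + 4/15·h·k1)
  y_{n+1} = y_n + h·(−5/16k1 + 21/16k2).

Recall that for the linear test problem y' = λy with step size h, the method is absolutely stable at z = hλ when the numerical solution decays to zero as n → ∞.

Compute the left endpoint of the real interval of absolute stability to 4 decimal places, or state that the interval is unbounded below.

z* = -2.8571.

On y'=λy, z=hλ:
  k1=λy_n ⇒ h·k1=z·y_n;  k2=λ(1+4/15z)y_n ⇒ h·k2=z(1+4/15z)y_n
  y_{n+1}/y_n = 1 − 5/16z + 21/16z(1+4/15z) = 1 + z + 7/20z²
  Hence R(z) = 1 + z + 7/20z².

Boundary: |R(x)|=1, x<0.
x=-0.44: |R|=0.6278
R=1: x+7/20x²=0 ⇒ x=−20/7=-2.8571; min R=1−1/(4·7/20)=0.2857>−1
Confirm numerically:
  x=-2.745: |R|=0.89226 <1
  x=-1.947: |R|=0.37978 <1
  x=-1.938: |R|=0.37655 <1
  x=-1.300: |R|=0.29150 <1
  x=-3.301: |R|=1.51281 >1
  x=-3.238: |R|=1.43163 >1
  x=-3.011: |R|=1.16214 >1
Interval (-2.8571, 0).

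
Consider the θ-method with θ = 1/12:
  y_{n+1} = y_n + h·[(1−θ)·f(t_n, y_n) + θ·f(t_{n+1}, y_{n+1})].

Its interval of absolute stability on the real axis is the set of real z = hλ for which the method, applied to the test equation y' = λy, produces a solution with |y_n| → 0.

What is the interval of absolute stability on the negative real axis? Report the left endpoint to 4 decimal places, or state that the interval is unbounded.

(-2.4000, 0).

On y'=λy, z=hλ:
  y_{n+1} = y_n + z·[11/12·y_n + 1/12·y_{n+1}] ⇒ (1 − 1/12z)y_{n+1} = (1 + 11/12z)y_n
  Hence R(z) = (1 + 11/12z)/(1 − 1/12z).

Find x<0 with |R(x)|<1.
x=-1.09: |R|=0.0008
R=−1: 1+11/12x = −1+1/12x ⇒ -5/6x=2 ⇒ x=2/(-5/6)=-2.4000
Confirm numerically:
  x=-1.760: |R|=0.53488 <1
  x=-1.730: |R|=0.51202 <1
  x=-1.489: |R|=0.32463 <1
  x=-2.914: |R|=1.34464 >1
  x=-2.527: |R|=1.08742 >1
Interval (-2.4000, 0).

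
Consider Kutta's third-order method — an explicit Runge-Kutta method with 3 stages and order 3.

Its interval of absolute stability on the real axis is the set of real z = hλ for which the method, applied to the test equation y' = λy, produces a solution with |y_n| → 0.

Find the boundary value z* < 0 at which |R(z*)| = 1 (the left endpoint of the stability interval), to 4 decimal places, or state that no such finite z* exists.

On y'=λy, z=hλ:
  order 3, 3-stage ⇒ R(z)=1+z+z^2/2+z^3/6
  (e.g. R(-0.5)=0.60417, |R|=0.60417)

Need |R(x)|<1, x<0.
x=-0.5: |R|=0.6042
|R(-1.36)|=0.1456 |R(-1.15)|=0.2578 |R(-1.02)|=0.3233
Bisect:
  x_lo=-2.8822 |R|=1.7190  x_hi=-0.3080 |R|=0.7346
  mid=-1.59507 |R|=0.00068 →hi
  mid=-2.23862 |R|=0.60269 →hi
  mid=-2.56040 |R|=1.08009 →lo
  mid=-2.39951 |R|=0.82327 →hi
  mid=-2.47995 |R|=0.94689 →hi
  mid=-2.52018 |R|=1.01226 →lo
  mid=-2.50006 |R|=0.97927 →hi
  mid=-2.51012 |R|=0.99569 →hi
  mid=-2.51515 |R|=1.00396 →lo
  mid=-2.51263 |R|=0.99982 →hi
  ...
  [-2.51279,-2.51263] ⇒ x*=-2.5127
So |R|<1 on (-2.5127, 0).

z* = -2.5127.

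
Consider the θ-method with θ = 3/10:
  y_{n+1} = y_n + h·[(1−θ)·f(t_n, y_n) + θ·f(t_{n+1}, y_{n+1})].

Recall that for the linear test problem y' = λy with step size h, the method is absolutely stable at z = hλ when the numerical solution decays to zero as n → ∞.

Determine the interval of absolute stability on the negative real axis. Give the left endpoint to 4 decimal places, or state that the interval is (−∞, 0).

Test eqn y'=λy, z=hλ:
  y_{n+1} = y_n + z·[7/10·y_n + 3/10·y_{n+1}] ⇒ (1 − 3/10z)y_{n+1} = (1 + 7/10z)y_n
  so R(z) = (1 + 7/10z)/(1 − 3/10z).

Find x<0 with |R(x)|<1.
x=-1.12: |R|=0.1617
R=−1: 1+7/10x = −1+3/10x ⇒ -2/5x=2 ⇒ x=2/(-2/5)=-5.0000
Confirm numerically:
  x=-3.729: |R|=0.76004 <1
  x=-2.981: |R|=0.57367 <1
  x=-2.810: |R|=0.52469 <1
  x=-2.704: |R|=0.49293 <1
  x=-5.503: |R|=1.07590 >1
  x=-5.318: |R|=1.04901 >1
Stable set (-5.0000, 0).

z∈(-5.0000,0).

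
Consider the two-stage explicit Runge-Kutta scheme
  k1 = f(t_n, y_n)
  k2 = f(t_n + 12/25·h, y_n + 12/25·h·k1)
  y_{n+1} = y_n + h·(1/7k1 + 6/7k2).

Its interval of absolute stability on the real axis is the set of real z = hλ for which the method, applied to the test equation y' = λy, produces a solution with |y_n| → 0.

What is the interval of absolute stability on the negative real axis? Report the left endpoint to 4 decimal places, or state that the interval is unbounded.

z∈(-2.4306,0).

On y'=λy, z=hλ:
  k1=λy_n ⇒ h·k1=z·y_n;  k2=λ(1+12/25z)y_n ⇒ h·k2=z(1+12/25z)y_n
  y_{n+1}/y_n = 1 + 1/7z + 6/7z(1+12/25z) = 1 + z + 72/175z²
  Hence R(z) = 1 + z + 72/175z².

Find x<0 with |R(x)|<1.
x=-1.65: |R|=0.4701
R=1: x+72/175x²=0 ⇒ x=−175/72=-2.4306; min R=1−1/(4·72/175)=0.3924>−1
Confirm numerically:
  x=-2.085: |R|=0.70357 <1
  x=-2.058: |R|=0.68455 <1
  x=-1.760: |R|=0.51444 <1
  x=-0.982: |R|=0.41475 <1
  x=-2.885: |R|=1.53941 >1
  x=-2.702: |R|=1.30176 >1
  x=-2.487: |R|=1.05776 >1
Interval (-2.4306, 0).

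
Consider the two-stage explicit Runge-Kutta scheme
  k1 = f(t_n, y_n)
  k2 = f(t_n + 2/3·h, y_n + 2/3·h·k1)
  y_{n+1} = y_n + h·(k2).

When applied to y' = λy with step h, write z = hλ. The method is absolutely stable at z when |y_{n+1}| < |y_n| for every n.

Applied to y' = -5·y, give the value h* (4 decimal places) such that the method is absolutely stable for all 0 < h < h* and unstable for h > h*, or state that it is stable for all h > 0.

Set f=λy, z=hλ:
  k1=λy_n ⇒ h·k1=z·y_n;  k2=λ(1+2/3z)y_n ⇒ h·k2=z(1+2/3z)y_n
  y_{n+1}/y_n = 1 + z(1+2/3z) = 1 + z + 2/3z²
  Hence R(z) = 1 + z + 2/3z².

Find x<0 with |R(x)|<1.
x=-0.55: |R|=0.6517
R=1: x+2/3x²=0 ⇒ x=−3/2=-1.5000; min R=1−1/(4·2/3)=0.6250>−1
Confirm numerically:
  x=-1.007: |R|=0.66903 <1
  x=-0.860: |R|=0.63307 <1
  x=-0.817: |R|=0.62799 <1
  x=-0.700: |R|=0.62667 <1
  x=-1.919: |R|=1.53604 >1
  x=-1.829: |R|=1.40116 >1
Interval (-1.5000, 0).

(-1.5000,0); λ=-5 ⇒ h* = (3/2)/5 = 0.3000.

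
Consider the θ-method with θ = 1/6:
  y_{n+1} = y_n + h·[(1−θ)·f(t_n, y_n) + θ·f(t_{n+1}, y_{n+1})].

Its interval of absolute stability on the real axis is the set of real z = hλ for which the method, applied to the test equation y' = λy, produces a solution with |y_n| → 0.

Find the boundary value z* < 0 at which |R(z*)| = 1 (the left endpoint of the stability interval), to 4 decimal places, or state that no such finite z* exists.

On y'=λy, z=hλ:
  y_{n+1} = y_n + z·[5/6·y_n + 1/6·y_{n+1}] ⇒ (1 − 1/6z)y_{n+1} = (1 + 5/6z)y_n
  ⇒ R(z) = (1 + 5/6z)/(1 − 1/6z).

Solve |R(x)|<1 on ℝ⁻.
x=-0.34: |R|=0.6782
R=−1: 1+5/6x = −1+1/6x ⇒ -2/3x=2 ⇒ x=2/(-2/3)=-3.0000
Confirm numerically:
  x=-1.697: |R|=0.32285 <1
  x=-1.553: |R|=0.23368 <1
  x=-1.396: |R|=0.13250 <1
  x=-3.518: |R|=1.21769 >1
  x=-3.313: |R|=1.13444 >1
  x=-3.219: |R|=1.09502 >1
Stable set (-3.0000, 0).

left endpoint -3.0000.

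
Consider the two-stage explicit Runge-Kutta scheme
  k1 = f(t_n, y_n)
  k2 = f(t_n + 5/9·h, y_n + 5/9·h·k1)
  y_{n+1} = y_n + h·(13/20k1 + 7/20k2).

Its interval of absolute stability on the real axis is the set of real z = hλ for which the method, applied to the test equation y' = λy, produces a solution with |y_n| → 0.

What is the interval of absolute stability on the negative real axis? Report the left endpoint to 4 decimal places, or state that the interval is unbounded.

Set f=λy, z=hλ:
  k1=λy_n ⇒ h·k1=z·y_n;  k2=λ(1+5/9z)y_n ⇒ h·k2=z(1+5/9z)y_n
  y_{n+1}/y_n = 1 + 13/20z + 7/20z(1+5/9z) = 1 + z + 7/36z²
  Hence R(z) = 1 + z + 7/36z².

Find x<0 with |R(x)|<1.
x=-0.43: |R|=0.6060
R=1: x+7/36x²=0 ⇒ x=−36/7=-5.1429; min R=1−1/(4·7/36)=-0.2857>−1
Confirm numerically:
  x=-4.391: |R|=0.35806 <1
  x=-3.998: |R|=0.11000 <1
  x=-2.563: |R|=0.28570 <1
  x=-5.513: |R|=1.39678 >1
  x=-5.337: |R|=1.20147 >1
Stable set (-5.1429, 0).

(-5.1429, 0).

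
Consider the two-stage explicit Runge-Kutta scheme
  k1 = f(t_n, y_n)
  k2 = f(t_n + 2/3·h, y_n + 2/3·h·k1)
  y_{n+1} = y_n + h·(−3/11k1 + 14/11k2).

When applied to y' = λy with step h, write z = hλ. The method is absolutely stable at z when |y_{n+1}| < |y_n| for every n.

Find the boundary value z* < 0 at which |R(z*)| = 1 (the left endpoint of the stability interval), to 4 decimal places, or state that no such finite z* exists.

With y'=λy (z=hλ):
  k1=λy_n ⇒ h·k1=z·y_n;  k2=λ(1+2/3z)y_n ⇒ h·k2=z(1+2/3z)y_n
  y_{n+1}/y_n = 1 − 3/11z + 14/11z(1+2/3z) = 1 + z + 28/33z²
  so R(z) = 1 + z + 28/33z².

Need |R(x)|<1, x<0.
x=-1.2: |R|=1.0218
R=1: x+28/33x²=0 ⇒ x=−33/28=-1.1786; min R=1−1/(4·28/33)=0.7054>−1
Confirm numerically:
  x=-0.981: |R|=0.83555 <1
  x=-0.505: |R|=0.71138 <1
  x=-0.483: |R|=0.71494 <1
  x=-1.771: |R|=1.89022 >1
  x=-1.544: |R|=1.47873 >1
  x=-1.372: |R|=1.22517 >1
Stable set (-1.1786, 0).

z* = -1.1786.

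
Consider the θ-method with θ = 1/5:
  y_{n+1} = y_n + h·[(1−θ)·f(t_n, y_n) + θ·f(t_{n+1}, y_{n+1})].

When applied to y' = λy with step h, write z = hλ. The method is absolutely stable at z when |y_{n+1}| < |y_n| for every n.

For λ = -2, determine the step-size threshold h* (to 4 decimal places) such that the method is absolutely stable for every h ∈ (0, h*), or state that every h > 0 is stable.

On y'=λy, z=hλ:
  y_{n+1} = y_n + z·[4/5·y_n + 1/5·y_{n+1}] ⇒ (1 − 1/5z)y_{n+1} = (1 + 4/5z)y_n
  Hence R(z) = (1 + 4/5z)/(1 − 1/5z).

Boundary: |R(x)|=1, x<0.
x=-1.42: |R|=0.1059
R=−1: 1+4/5x = −1+1/5x ⇒ -3/5x=2 ⇒ x=2/(-3/5)=-3.3333
Confirm numerically:
  x=-2.608: |R|=0.71399 <1
  x=-2.096: |R|=0.47689 <1
  x=-1.650: |R|=0.24060 <1
  x=-1.578: |R|=0.19945 <1
  x=-3.800: |R|=1.15909 >1
  x=-3.532: |R|=1.06985 >1
  x=-3.500: |R|=1.05882 >1
Stable set (-3.3333, 0).

(-3.3333,0); λ=-2 ⇒ h* = (10/3)/2 = 1.6667.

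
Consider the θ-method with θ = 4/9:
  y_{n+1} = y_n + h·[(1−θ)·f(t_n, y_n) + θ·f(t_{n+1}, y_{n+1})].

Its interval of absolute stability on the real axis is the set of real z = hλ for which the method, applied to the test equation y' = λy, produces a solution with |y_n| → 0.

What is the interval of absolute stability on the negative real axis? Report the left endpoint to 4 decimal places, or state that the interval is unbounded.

On y'=λy, z=hλ:
  y_{n+1} = y_n + z·[5/9·y_n + 4/9·y_{n+1}] ⇒ (1 − 4/9z)y_{n+1} = (1 + 5/9z)y_n
  R(z) = (1 + 5/9z)/(1 − 4/9z).

Boundary: |R(x)|=1, x<0.
x=-0.43: |R|=0.6390
R=−1: 1+5/9x = −1+4/9x ⇒ -1/9x=2 ⇒ x=2/(-1/9)=-18.0000
Confirm numerically:
  x=-16.827: |R|=0.98463 <1
  x=-8.763: |R|=0.79032 <1
  x=-7.692: |R|=0.74080 <1
  x=-18.373: |R|=1.00452 >1
  x=-18.304: |R|=1.00370 >1
  x=-18.153: |R|=1.00187 >1
Stable set (-18.0000, 0).

(-18.0000, 0).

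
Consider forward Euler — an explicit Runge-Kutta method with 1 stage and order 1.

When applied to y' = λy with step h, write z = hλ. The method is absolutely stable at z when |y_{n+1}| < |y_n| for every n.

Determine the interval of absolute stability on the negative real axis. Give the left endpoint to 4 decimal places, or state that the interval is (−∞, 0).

z∈(-2.0000,0).

Test eqn y'=λy, z=hλ:
  order 1, 1-stage ⇒ R(z)=1+z
  (e.g. R(-0.56)=0.44000, |R|=0.44000)

Need |R(x)|<1, x<0.
x=-0.56: |R|=0.4400
|R(-1.14)|=0.1400 |R(-1.09)|=0.0900 |R(-1.03)|=0.0300
Bisect:
  x_lo=-2.6250 |R|=1.6250  x_hi=-0.3912 |R|=0.6088
  mid=-1.50811 |R|=0.50811 →hi
  mid=-2.06656 |R|=1.06656 →lo
  mid=-1.78733 |R|=0.78733 →hi
  mid=-1.92695 |R|=0.92695 →hi
  mid=-1.99675 |R|=0.99675 →hi
  mid=-2.03166 |R|=1.03166 →lo
  mid=-2.01421 |R|=1.01421 →lo
  ...
  [-2.00003,-1.99989] ⇒ x*=-2.0000
So |R|<1 on (-2.0000, 0).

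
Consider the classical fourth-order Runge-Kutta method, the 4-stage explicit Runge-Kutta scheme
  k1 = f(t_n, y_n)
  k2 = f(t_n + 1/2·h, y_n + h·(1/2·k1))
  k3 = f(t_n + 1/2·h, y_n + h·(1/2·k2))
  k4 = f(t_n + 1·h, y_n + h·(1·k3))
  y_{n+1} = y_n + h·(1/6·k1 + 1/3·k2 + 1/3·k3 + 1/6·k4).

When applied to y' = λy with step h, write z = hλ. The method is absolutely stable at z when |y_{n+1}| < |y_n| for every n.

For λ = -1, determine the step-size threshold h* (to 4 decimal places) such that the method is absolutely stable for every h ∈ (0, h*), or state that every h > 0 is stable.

Set f=λy, z=hλ:
  order 4, 4-stage ⇒ R(z)=1+z+z^2/2+z^3/6+z^4/24
  (e.g. R(-0.91)=0.40703, |R|=0.40703)

Find x<0 with |R(x)|<1.
x=-0.91: |R|=0.4070
|R(-2.05)|=0.3513 |R(-0.91)|=0.4070 |R(-0.86)|=0.4266
Bisect:
  x_lo=-3.1763 |R|=1.7684  x_hi=-0.1546 |R|=0.8568
  mid=-1.66546 |R|=0.27206 →hi
  mid=-2.42090 |R|=0.57594 →hi
  mid=-2.79861 |R|=1.02027 →lo
  mid=-2.60975 |R|=0.76603 →hi
  mid=-2.70418 |R|=0.88444 →hi
  mid=-2.75140 |R|=0.95009 →hi
  mid=-2.77500 |R|=0.98460 →hi
  mid=-2.78681 |R|=1.00229 →lo
  mid=-2.78091 |R|=0.99341 →hi
  ...
  [-2.78533,-2.78515] ⇒ x*=-2.7853
Stable set (-2.7853, 0).

(-2.7853,0); λ=-1 ⇒ h* = 2.7853.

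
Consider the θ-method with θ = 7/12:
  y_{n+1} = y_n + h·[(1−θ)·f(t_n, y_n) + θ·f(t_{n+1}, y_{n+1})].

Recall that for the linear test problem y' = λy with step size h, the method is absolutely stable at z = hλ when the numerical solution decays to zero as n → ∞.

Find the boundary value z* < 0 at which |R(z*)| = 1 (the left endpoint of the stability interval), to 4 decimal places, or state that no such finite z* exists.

With y'=λy (z=hλ):
  y_{n+1} = y_n + z·[5/12·y_n + 7/12·y_{n+1}] ⇒ (1 − 7/12z)y_{n+1} = (1 + 5/12z)y_n
  Hence R(z) = (1 + 5/12z)/(1 − 7/12z).

Boundary: |R(x)|=1, x<0.
x=-0.38: |R|=0.6889
x=-2: |R|=0.0769
x=-10: |R|=0.4634
x=-100: |R|=0.6854
θ=7/12≥1/2 ⇒ |1+5/12x|<|1−7/12x| ∀x<0 ⇒ unbounded interval.

interval (−∞, 0).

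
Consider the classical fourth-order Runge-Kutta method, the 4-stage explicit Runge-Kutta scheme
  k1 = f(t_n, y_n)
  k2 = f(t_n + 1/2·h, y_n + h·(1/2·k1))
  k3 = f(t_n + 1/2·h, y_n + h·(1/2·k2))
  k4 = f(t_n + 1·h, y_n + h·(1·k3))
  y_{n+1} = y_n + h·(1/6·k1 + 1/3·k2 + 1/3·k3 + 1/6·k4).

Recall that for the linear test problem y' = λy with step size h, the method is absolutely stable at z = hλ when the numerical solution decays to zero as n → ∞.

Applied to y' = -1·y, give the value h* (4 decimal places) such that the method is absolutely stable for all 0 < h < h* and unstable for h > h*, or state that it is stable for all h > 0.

With y'=λy (z=hλ):
  order 4, 4-stage ⇒ R(z)=1+z+z^2/2+z^3/6+z^4/24
  (e.g. R(-1.7)=0.27417, |R|=0.27417)

Find x<0 with |R(x)|<1.
x=-1.7: |R|=0.2742
|R(-1.31)|=0.2961 |R(-1.24)|=0.3095 |R(-0.76)|=0.4695
Bisect:
  x_lo=-3.1404 |R|=1.6814  x_hi=-0.1688 |R|=0.8447
  mid=-1.65459 |R|=0.27158 →hi
  mid=-2.39750 |R|=0.55634 →hi
  mid=-2.76895 |R|=0.97564 →hi
  mid=-2.95468 |R|=1.28689 →lo
  mid=-2.86182 |R|=1.12163 →lo
  mid=-2.81538 |R|=1.04632 →lo
  mid=-2.79217 |R|=1.01041 →lo
  ...
  [-2.78546,-2.78528] ⇒ x*=-2.7853
Interval (-2.7853, 0).

(-2.7853,0); λ=-1 ⇒ h* = 2.7853.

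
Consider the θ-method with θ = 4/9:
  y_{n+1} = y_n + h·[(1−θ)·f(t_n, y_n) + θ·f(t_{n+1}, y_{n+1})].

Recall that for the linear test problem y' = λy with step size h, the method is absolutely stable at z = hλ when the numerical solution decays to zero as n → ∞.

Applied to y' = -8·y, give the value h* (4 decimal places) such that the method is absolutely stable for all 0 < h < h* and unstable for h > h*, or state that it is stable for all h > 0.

(-18.0000,0); λ=-8 ⇒ h* = (18)/8 = 2.2500.

Test eqn y'=λy, z=hλ:
  y_{n+1} = y_n + z·[5/9·y_n + 4/9·y_{n+1}] ⇒ (1 − 4/9z)y_{n+1} = (1 + 5/9z)y_n
  so R(z) = (1 + 5/9z)/(1 − 4/9z).

Boundary: |R(x)|=1, x<0.
x=-0.34: |R|=0.7046
R=−1: 1+5/9x = −1+4/9x ⇒ -1/9x=2 ⇒ x=2/(-1/9)=-18.0000
Confirm numerically:
  x=-16.777: |R|=0.98393 <1
  x=-11.528: |R|=0.88257 <1
  x=-10.054: |R|=0.83855 <1
  x=-9.326: |R|=0.81267 <1
  x=-18.522: |R|=1.00628 >1
  x=-18.375: |R|=1.00455 >1
  x=-18.311: |R|=1.00378 >1
So |R|<1 on (-18.0000, 0).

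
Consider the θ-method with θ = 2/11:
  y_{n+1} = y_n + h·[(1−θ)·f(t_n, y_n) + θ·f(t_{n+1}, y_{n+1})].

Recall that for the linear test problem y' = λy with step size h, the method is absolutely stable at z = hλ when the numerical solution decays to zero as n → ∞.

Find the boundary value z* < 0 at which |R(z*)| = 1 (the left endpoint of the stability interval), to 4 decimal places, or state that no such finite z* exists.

With y'=λy (z=hλ):
  y_{n+1} = y_n + z·[9/11·y_n + 2/11·y_{n+1}] ⇒ (1 − 2/11z)y_{n+1} = (1 + 9/11z)y_n
  R(z) = (1 + 9/11z)/(1 − 2/11z).

Boundary: |R(x)|=1, x<0.
x=-0.83: |R|=0.2788
R=−1: 1+9/11x = −1+2/11x ⇒ -7/11x=2 ⇒ x=2/(-7/11)=-3.1429
Confirm numerically:
  x=-2.257: |R|=0.60030 <1
  x=-2.166: |R|=0.55400 <1
  x=-1.685: |R|=0.28984 <1
  x=-3.401: |R|=1.10151 >1
  x=-3.205: |R|=1.02499 >1
Stable set (-3.1429, 0).

left endpoint -3.1429.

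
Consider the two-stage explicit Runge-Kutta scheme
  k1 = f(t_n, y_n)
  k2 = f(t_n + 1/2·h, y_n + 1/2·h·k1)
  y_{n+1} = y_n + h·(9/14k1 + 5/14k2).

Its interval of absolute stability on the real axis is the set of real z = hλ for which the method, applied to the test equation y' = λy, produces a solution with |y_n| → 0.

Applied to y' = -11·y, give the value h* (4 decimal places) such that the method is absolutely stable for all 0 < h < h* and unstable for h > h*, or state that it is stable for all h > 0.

(-5.6000,0); λ=-11 ⇒ h* = (28/5)/11 = 0.5091.

With y'=λy (z=hλ):
  k1=λy_n ⇒ h·k1=z·y_n;  k2=λ(1+1/2z)y_n ⇒ h·k2=z(1+1/2z)y_n
  y_{n+1}/y_n = 1 + 9/14z + 5/14z(1+1/2z) = 1 + z + 5/28z²
  R(z) = 1 + z + 5/28z².

Boundary: |R(x)|=1, x<0.
x=-1.52: |R|=0.1074
R=1: x+5/28x²=0 ⇒ x=−28/5=-5.6000; min R=1−1/(4·5/28)=-0.4000>−1
Confirm numerically:
  x=-5.104: |R|=0.54793 <1
  x=-4.532: |R|=0.13568 <1
  x=-4.397: |R|=0.05543 <1
  x=-2.967: |R|=0.39502 <1
  x=-6.116: |R|=1.56355 >1
  x=-5.808: |R|=1.21573 >1
  x=-5.730: |R|=1.13302 >1
Stable set (-5.6000, 0).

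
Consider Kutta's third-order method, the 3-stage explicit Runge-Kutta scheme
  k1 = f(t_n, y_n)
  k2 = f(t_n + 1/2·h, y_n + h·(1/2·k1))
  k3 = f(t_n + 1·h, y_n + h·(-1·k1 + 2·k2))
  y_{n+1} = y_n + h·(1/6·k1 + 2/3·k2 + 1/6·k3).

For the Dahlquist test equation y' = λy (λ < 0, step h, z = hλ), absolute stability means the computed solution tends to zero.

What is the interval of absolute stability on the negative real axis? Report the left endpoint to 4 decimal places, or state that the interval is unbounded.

(-2.5127, 0).

Test eqn y'=λy, z=hλ:
  order 3, 3-stage ⇒ R(z)=1+z+z^2/2+z^3/6
  (e.g. R(-0.82)=0.42431, |R|=0.42431)

Find x<0 with |R(x)|<1.
x=-0.82: |R|=0.4243
|R(-1.52)|=0.0499 |R(-0.68)|=0.4988 |R(-0.57)|=0.5616
Bisect:
  x_lo=-2.9603 |R|=1.9024  x_hi=-0.2304 |R|=0.7941
  mid=-1.59538 |R|=0.00047 →hi
  mid=-2.27785 |R|=0.65336 →hi
  mid=-2.61908 |R|=1.18360 →lo
  mid=-2.44847 |R|=0.89740 →hi
  mid=-2.53378 |R|=1.03492 →lo
  mid=-2.49112 |R|=0.96480 →hi
  mid=-2.51245 |R|=0.99951 →hi
  mid=-2.52311 |R|=1.01713 →lo
  mid=-2.51778 |R|=1.00830 →lo
  ...
  [-2.51278,-2.51262] ⇒ x*=-2.5127
So |R|<1 on (-2.5127, 0).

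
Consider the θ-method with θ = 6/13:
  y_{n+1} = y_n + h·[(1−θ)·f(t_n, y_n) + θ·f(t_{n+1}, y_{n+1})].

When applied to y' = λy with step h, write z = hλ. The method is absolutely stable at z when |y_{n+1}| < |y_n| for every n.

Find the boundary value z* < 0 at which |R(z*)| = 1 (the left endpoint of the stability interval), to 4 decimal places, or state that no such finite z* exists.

Set f=λy, z=hλ:
  y_{n+1} = y_n + z·[7/13·y_n + 6/13·y_{n+1}] ⇒ (1 − 6/13z)y_{n+1} = (1 + 7/13z)y_n
  so R(z) = (1 + 7/13z)/(1 − 6/13z).

Find x<0 with |R(x)|<1.
x=-0.8: |R|=0.4157
R=−1: 1+7/13x = −1+6/13x ⇒ -1/13x=2 ⇒ x=2/(-1/13)=-26.0000
Confirm numerically:
  x=-25.470: |R|=0.99680 <1
  x=-17.307: |R|=0.92560 <1
  x=-14.938: |R|=0.89221 <1
  x=-12.920: |R|=0.85550 <1
  x=-26.389: |R|=1.00227 >1
  x=-26.348: |R|=1.00203 >1
  x=-26.170: |R|=1.00100 >1
Stable set (-26.0000, 0).

z* = -26.0000.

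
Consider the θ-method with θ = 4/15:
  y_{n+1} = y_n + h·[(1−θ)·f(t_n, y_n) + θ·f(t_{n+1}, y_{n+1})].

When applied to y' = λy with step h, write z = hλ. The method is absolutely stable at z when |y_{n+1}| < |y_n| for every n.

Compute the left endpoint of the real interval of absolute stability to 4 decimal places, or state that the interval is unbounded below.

z* = -4.2857.

Set f=λy, z=hλ:
  y_{n+1} = y_n + z·[11/15·y_n + 4/15·y_{n+1}] ⇒ (1 − 4/15z)y_{n+1} = (1 + 11/15z)y_n
  R(z) = (1 + 11/15z)/(1 − 4/15z).

Solve |R(x)|<1 on ℝ⁻.
x=-0.57: |R|=0.5052
R=−1: 1+11/15x = −1+4/15x ⇒ -7/15x=2 ⇒ x=2/(-7/15)=-4.2857
Confirm numerically:
  x=-3.229: |R|=0.73503 <1
  x=-2.601: |R|=0.53578 <1
  x=-1.922: |R|=0.27072 <1
  x=-4.822: |R|=1.10948 >1
  x=-4.660: |R|=1.07788 >1
  x=-4.499: |R|=1.04525 >1
Interval (-4.2857, 0).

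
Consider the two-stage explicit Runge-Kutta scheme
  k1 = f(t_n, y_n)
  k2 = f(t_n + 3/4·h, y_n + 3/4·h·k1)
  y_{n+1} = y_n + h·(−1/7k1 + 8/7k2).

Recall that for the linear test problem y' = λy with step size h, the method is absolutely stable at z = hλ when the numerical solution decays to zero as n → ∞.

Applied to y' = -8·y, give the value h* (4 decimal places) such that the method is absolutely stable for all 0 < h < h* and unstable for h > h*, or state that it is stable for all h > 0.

Test eqn y'=λy, z=hλ:
  k1=λy_n ⇒ h·k1=z·y_n;  k2=λ(1+3/4z)y_n ⇒ h·k2=z(1+3/4z)y_n
  y_{n+1}/y_n = 1 − 1/7z + 8/7z(1+3/4z) = 1 + z + 6/7z²
  ⇒ R(z) = 1 + z + 6/7z².

Find x<0 with |R(x)|<1.
x=-0.38: |R|=0.7438
R=1: x+6/7x²=0 ⇒ x=−7/6=-1.1667; min R=1−1/(4·6/7)=0.7083>−1
Confirm numerically:
  x=-1.104: |R|=0.94070 <1
  x=-0.933: |R|=0.81313 <1
  x=-0.519: |R|=0.71188 <1
  x=-1.555: |R|=1.51759 >1
  x=-1.457: |R|=1.36258 >1
  x=-1.387: |R|=1.26194 >1
So |R|<1 on (-1.1667, 0).

(-1.1667,0); λ=-8 ⇒ h* = (7/6)/8 = 0.1458.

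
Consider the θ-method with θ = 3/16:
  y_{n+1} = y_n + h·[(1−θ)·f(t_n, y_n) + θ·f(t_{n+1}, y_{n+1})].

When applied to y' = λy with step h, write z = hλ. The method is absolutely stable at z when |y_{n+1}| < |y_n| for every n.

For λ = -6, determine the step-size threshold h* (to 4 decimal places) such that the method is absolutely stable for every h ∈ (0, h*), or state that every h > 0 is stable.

(-3.2000,0); λ=-6 ⇒ h* = (16/5)/6 = 0.5333.

Test eqn y'=λy, z=hλ:
  y_{n+1} = y_n + z·[13/16·y_n + 3/16·y_{n+1}] ⇒ (1 − 3/16z)y_{n+1} = (1 + 13/16z)y_n
  so R(z) = (1 + 13/16z)/(1 − 3/16z).

Need |R(x)|<1, x<0.
x=-1.68: |R|=0.2776
R=−1: 1+13/16x = −1+3/16x ⇒ -5/8x=2 ⇒ x=2/(-5/8)=-3.2000
Confirm numerically:
  x=-2.865: |R|=0.86379 <1
  x=-2.735: |R|=0.80789 <1
  x=-1.364: |R|=0.08620 <1
  x=-1.297: |R|=0.04329 <1
  x=-3.595: |R|=1.14747 >1
  x=-3.582: |R|=1.14283 >1
Stable set (-3.2000, 0).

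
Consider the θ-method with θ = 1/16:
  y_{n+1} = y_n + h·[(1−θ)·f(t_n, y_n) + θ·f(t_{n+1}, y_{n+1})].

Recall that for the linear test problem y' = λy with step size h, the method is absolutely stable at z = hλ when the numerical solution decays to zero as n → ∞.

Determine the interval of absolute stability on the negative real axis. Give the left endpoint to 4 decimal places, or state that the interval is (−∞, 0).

With y'=λy (z=hλ):
  y_{n+1} = y_n + z·[15/16·y_n + 1/16·y_{n+1}] ⇒ (1 − 1/16z)y_{n+1} = (1 + 15/16z)y_n
  Hence R(z) = (1 + 15/16z)/(1 − 1/16z).

Boundary: |R(x)|=1, x<0.
x=-1.46: |R|=0.3379
R=−1: 1+15/16x = −1+1/16x ⇒ -7/8x=2 ⇒ x=2/(-7/8)=-2.2857
Confirm numerically:
  x=-1.993: |R|=0.77224 <1
  x=-1.992: |R|=0.77145 <1
  x=-1.441: |R|=0.32194 <1
  x=-2.647: |R|=1.27125 >1
  x=-2.573: |R|=1.21655 >1
  x=-2.569: |R|=1.21358 >1
Interval (-2.2857, 0).

(-2.2857, 0).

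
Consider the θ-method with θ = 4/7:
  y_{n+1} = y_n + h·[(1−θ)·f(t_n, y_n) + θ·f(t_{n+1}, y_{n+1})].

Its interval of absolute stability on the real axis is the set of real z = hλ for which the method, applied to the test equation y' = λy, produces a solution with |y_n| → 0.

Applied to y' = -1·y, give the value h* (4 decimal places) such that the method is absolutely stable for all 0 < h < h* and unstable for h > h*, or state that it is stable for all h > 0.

interval (−∞, 0). Any h>0 works for λ=-1.

Set f=λy, z=hλ:
  y_{n+1} = y_n + z·[3/7·y_n + 4/7·y_{n+1}] ⇒ (1 − 4/7z)y_{n+1} = (1 + 3/7z)y_n
  ⇒ R(z) = (1 + 3/7z)/(1 − 4/7z).

Need |R(x)|<1, x<0.
x=-1.7: |R|=0.1377
x=-2: |R|=0.0667
x=-10: |R|=0.4894
x=-100: |R|=0.7199
θ=4/7≥1/2 ⇒ |1+3/7x|<|1−4/7x| ∀x<0 ⇒ interval (−∞,0).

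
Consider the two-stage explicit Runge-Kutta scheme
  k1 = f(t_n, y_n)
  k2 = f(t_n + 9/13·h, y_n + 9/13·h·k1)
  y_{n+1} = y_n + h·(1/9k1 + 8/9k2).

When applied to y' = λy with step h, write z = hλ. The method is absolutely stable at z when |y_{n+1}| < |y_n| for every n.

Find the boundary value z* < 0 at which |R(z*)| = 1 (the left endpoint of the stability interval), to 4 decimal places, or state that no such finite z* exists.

left endpoint -1.6250.

Test eqn y'=λy, z=hλ:
  k1=λy_n ⇒ h·k1=z·y_n;  k2=λ(1+9/13z)y_n ⇒ h·k2=z(1+9/13z)y_n
  y_{n+1}/y_n = 1 + 1/9z + 8/9z(1+9/13z) = 1 + z + 8/13z²
  R(z) = 1 + z + 8/13z².

Boundary: |R(x)|=1, x<0.
x=-0.56: |R|=0.6330
R=1: x+8/13x²=0 ⇒ x=−13/8=-1.6250; min R=1−1/(4·8/13)=0.5938>−1
Confirm numerically:
  x=-1.379: |R|=0.79124 <1
  x=-1.127: |R|=0.65462 <1
  x=-0.762: |R|=0.59532 <1
  x=-0.701: |R|=0.60140 <1
  x=-2.028: |R|=1.50294 >1
  x=-1.840: |R|=1.24345 >1
  x=-1.758: |R|=1.14389 >1
Stable set (-1.6250, 0).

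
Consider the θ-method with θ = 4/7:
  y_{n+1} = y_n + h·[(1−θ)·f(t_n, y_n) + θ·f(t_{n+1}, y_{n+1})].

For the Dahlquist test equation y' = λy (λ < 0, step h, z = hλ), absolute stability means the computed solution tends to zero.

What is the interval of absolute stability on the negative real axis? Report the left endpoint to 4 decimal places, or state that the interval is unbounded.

On y'=λy, z=hλ:
  y_{n+1} = y_n + z·[3/7·y_n + 4/7·y_{n+1}] ⇒ (1 − 4/7z)y_{n+1} = (1 + 3/7z)y_n
  so R(z) = (1 + 3/7z)/(1 − 4/7z).

Find x<0 with |R(x)|<1.
x=-1.44: |R|=0.2100
x=-2: |R|=0.0667
x=-10: |R|=0.4894
x=-100: |R|=0.7199
θ=4/7≥1/2 ⇒ |1+3/7x|<|1−4/7x| ∀x<0 ⇒ unbounded interval.

(−∞, 0) — no finite endpoint.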